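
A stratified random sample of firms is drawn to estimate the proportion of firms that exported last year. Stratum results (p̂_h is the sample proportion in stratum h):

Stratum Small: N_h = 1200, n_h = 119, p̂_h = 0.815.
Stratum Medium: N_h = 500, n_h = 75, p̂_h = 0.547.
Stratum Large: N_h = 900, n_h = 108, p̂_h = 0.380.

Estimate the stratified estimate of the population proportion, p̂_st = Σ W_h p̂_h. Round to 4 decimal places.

p̂_st ≈ 0.6129

N = 2600; stratum weights W_h = N_h/N.
p̂_st = Σ W_h p̂_h = (1200·0.815 + 500·0.547 + 900·0.380)/2600 = 0.61288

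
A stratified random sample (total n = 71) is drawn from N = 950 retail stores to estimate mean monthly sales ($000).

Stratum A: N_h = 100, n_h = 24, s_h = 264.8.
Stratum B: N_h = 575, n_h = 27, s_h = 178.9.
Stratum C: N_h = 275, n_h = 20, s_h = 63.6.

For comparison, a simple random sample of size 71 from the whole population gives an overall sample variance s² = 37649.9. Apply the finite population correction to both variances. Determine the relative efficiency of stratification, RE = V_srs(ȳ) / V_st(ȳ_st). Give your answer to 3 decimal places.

V̂(ȳ_st) = Σ W_h² (1 − n_h/N_h) s_h²/n_h, with W_h = N_h/N and N = 950:
  stratum A: (100/950)²·(1 − 24/100)·264.8²/24 = 24.6032
  stratum B: (575/950)²·(1 − 27/575)·178.9²/27 = 413.864
  stratum C: (275/950)²·(1 − 20/275)·63.6²/20 = 15.7148
V_st = 454.182
V_srs = (1 − 71/950)·37649.9/71 = 490.649
Relative efficiency = V_srs / V_st = 490.649/454.182 = 1.0803

RE ≈ 1.080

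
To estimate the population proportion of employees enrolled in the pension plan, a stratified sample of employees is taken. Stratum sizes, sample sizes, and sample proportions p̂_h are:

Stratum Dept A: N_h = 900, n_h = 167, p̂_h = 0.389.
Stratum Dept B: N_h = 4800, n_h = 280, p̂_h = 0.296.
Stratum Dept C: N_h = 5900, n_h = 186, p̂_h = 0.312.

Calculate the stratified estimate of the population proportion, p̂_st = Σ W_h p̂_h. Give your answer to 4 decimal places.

N = 11600; stratum weights W_h = N_h/N.
p̂_st = Σ W_h p̂_h = (900·0.389 + 4800·0.296 + 5900·0.312)/11600 = 0.31135

p̂_st ≈ 0.3114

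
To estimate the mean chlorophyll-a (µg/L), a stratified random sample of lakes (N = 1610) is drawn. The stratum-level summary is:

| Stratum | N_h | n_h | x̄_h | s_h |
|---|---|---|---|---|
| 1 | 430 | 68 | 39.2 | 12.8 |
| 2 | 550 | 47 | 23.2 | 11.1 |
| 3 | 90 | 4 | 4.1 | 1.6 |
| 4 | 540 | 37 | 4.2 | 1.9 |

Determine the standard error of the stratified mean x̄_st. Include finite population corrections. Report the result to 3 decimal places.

SE(x̄_st) ≈ 0.661

V̂(x̄_st) = Σ W_h² (1 − n_h/N_h) s_h²/n_h, with W_h = N_h/N and N = 1610:
  stratum 1: (430/1610)²·(1 − 68/430)·12.8²/68 = 0.144689
  stratum 2: (550/1610)²·(1 − 47/550)·11.1²/47 = 0.279787
  stratum 3: (90/1610)²·(1 − 4/90)·1.6²/4 = 0.00191104
  stratum 4: (540/1610)²·(1 − 37/540)·1.9²/37 = 0.0102239
V̂(x̄_st) = 0.436611
SE(x̄_st) = √0.436611 = 0.660765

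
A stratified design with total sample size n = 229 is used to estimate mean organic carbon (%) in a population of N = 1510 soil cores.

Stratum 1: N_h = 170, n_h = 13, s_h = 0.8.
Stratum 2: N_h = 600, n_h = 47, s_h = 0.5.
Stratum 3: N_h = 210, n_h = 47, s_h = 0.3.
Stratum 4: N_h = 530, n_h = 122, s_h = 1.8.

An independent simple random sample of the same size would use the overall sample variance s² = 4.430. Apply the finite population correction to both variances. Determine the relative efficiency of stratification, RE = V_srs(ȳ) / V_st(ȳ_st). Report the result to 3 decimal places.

V̂(ȳ_st) = Σ W_h² (1 − n_h/N_h) s_h²/n_h, with W_h = N_h/N and N = 1510:
  stratum 1: (170/1510)²·(1 − 13/170)·0.8²/13 = 0.000576277
  stratum 2: (600/1510)²·(1 − 47/600)·0.5²/47 = 0.000774042
  stratum 3: (210/1510)²·(1 − 47/210)·0.3²/47 = 2.87473e-05
  stratum 4: (530/1510)²·(1 − 122/530)·1.8²/122 = 0.00251865
V_st = 0.00389771
V_srs = (1 − 229/1510)·4.430/229 = 0.0164112
Relative efficiency = V_srs / V_st = 0.0164112/0.00389771 = 4.2105

RE ≈ 4.210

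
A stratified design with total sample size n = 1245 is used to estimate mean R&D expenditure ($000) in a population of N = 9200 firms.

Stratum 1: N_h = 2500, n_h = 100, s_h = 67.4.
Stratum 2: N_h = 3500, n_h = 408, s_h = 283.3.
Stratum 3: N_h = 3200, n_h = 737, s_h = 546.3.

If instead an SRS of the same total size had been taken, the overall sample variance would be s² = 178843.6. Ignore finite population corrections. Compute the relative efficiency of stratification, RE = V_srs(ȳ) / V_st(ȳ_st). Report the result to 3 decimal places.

V̂(ȳ_st) = Σ W_h² s_h²/n_h, with W_h = N_h/N and N = 9200:
  stratum 1: (2500/9200)²·67.4²/100 = 3.35447
  stratum 2: (3500/9200)²·283.3²/408 = 28.4704
  stratum 3: (3200/9200)²·546.3²/737 = 48.9913
V_st = 80.8162
V_srs = s²/n = 178843.6/1245 = 143.649
Relative efficiency = V_srs / V_st = 143.649/80.8162 = 1.7775

RE ≈ 1.777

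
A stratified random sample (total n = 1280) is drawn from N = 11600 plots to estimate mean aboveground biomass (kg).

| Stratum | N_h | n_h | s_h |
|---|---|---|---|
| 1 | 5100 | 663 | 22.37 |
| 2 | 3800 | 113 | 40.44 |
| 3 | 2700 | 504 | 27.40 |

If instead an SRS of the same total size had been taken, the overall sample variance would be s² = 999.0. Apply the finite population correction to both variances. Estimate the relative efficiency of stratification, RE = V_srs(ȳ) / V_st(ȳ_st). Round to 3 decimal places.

RE ≈ 0.409

V̂(ȳ_st) = Σ W_h² (1 − n_h/N_h) s_h²/n_h, with W_h = N_h/N and N = 11600:
  stratum 1: (5100/11600)²·(1 − 663/5100)·22.37²/663 = 0.126929
  stratum 2: (3800/11600)²·(1 − 113/3800)·40.44²/113 = 1.5069
  stratum 3: (2700/11600)²·(1 − 504/2700)·27.40²/504 = 0.0656373
V_st = 1.69947
V_srs = (1 − 1280/11600)·999.0/1280 = 0.694348
Relative efficiency = V_srs / V_st = 0.694348/1.69947 = 0.4086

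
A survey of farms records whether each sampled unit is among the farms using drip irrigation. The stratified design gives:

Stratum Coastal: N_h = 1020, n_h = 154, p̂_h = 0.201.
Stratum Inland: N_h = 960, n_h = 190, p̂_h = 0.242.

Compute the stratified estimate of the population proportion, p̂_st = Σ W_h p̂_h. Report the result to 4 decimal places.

p̂_st ≈ 0.2209

N = 1980; stratum weights W_h = N_h/N.
p̂_st = Σ W_h p̂_h = (1020·0.201 + 960·0.242)/1980 = 0.22088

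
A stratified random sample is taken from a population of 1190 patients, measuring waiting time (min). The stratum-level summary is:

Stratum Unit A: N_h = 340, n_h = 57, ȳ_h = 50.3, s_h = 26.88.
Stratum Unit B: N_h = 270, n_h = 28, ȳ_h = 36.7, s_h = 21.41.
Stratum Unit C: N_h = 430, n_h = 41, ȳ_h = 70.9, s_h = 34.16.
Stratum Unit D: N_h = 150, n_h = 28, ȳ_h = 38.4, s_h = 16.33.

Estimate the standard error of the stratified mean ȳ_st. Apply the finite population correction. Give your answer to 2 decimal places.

V̂(ȳ_st) = Σ W_h² (1 − n_h/N_h) s_h²/n_h, with W_h = N_h/N and N = 1190:
  stratum Unit A: (340/1190)²·(1 − 57/340)·26.88²/57 = 0.861301
  stratum Unit B: (270/1190)²·(1 − 28/270)·21.41²/28 = 0.755371
  stratum Unit C: (430/1190)²·(1 − 41/430)·34.16²/41 = 3.36183
  stratum Unit D: (150/1190)²·(1 − 28/150)·16.33²/28 = 0.123075
V̂(ȳ_st) = 5.10158
SE(ȳ_st) = √5.10158 = 2.25867

SE(ȳ_st) ≈ 2.26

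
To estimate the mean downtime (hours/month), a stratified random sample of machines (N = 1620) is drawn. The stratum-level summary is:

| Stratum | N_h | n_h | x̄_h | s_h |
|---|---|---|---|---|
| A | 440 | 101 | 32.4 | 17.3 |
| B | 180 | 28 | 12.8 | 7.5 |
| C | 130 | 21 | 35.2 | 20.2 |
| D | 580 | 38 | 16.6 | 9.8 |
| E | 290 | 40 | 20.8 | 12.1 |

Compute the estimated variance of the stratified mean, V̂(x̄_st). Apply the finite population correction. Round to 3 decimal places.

V̂(x̄_st) ≈ 0.698

V̂(x̄_st) = Σ W_h² (1 − n_h/N_h) s_h²/n_h, with W_h = N_h/N and N = 1620:
  stratum A: (440/1620)²·(1 − 101/440)·17.3²/101 = 0.16842
  stratum B: (180/1620)²·(1 − 28/180)·7.5²/28 = 0.0209436
  stratum C: (130/1620)²·(1 − 21/130)·20.2²/21 = 0.104912
  stratum D: (580/1620)²·(1 − 38/580)·9.8²/38 = 0.302737
  stratum E: (290/1620)²·(1 − 40/290)·12.1²/40 = 0.101116
V̂(x̄_st) = 0.698128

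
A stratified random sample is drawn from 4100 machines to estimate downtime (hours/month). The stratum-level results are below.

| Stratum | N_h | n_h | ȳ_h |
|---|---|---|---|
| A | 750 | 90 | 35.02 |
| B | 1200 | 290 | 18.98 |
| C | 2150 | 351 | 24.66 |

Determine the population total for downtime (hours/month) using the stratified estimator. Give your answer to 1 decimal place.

τ̂_st = Σ N_h ȳ_h = 750·35.02 + 1200·18.98 + 2150·24.66 = 102060.0

τ̂_st ≈ 102060.0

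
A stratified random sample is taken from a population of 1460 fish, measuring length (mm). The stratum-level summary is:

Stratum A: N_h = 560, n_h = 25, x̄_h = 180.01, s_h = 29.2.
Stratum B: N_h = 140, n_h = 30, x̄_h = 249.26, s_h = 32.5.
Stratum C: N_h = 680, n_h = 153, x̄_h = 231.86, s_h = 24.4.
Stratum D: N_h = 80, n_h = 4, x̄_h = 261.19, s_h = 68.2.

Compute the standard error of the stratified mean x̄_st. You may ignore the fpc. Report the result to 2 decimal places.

V̂(x̄_st) = Σ W_h² s_h²/n_h, with W_h = N_h/N and N = 1460:
  stratum A: (560/1460)²·29.2²/25 = 5.0176
  stratum B: (140/1460)²·32.5²/30 = 0.32374
  stratum C: (680/1460)²·24.4²/153 = 0.844113
  stratum D: (80/1460)²·68.2²/4 = 3.49127
V̂(x̄_st) = 9.67672
SE(x̄_st) = √9.67672 = 3.11074

SE(x̄_st) ≈ 3.11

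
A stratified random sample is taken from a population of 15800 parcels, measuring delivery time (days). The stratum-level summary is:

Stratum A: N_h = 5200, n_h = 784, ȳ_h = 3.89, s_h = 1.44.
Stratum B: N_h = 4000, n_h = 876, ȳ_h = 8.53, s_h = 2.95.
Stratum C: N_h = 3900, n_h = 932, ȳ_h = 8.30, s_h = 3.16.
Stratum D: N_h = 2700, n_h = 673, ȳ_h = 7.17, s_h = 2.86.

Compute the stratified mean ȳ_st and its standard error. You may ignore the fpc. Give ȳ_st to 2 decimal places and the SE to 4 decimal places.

ȳ_st = Σ W_h ȳ_h = (5200·3.89 + 4000·8.53 + 3900·8.30 + 2700·7.17)/15800 = 6.71373
V̂(ȳ_st) = Σ W_h² s_h²/n_h, with W_h = N_h/N and N = 15800:
  stratum A: (5200/15800)²·1.44²/784 = 0.000286485
  stratum B: (4000/15800)²·2.95²/876 = 0.000636716
  stratum C: (3900/15800)²·3.16²/932 = 0.00065279
  stratum D: (2700/15800)²·2.86²/673 = 0.00035492
V̂(ȳ_st) = 0.00193091
SE(ȳ_st) = √0.00193091 = 0.0439421

ȳ_st ≈ 6.71, SE ≈ 0.0439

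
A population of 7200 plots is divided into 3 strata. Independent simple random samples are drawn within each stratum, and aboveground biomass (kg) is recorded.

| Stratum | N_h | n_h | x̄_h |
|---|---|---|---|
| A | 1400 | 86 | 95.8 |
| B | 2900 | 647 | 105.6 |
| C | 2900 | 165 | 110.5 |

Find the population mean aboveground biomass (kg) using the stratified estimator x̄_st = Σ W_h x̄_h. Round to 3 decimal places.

N = Σ N_h = 7200. Stratum weights W_h = N_h/N.
x̄_st = (1400·95.8 + 2900·105.6 + 2900·110.5) / 7200 = 105.66806

x̄_st ≈ 105.668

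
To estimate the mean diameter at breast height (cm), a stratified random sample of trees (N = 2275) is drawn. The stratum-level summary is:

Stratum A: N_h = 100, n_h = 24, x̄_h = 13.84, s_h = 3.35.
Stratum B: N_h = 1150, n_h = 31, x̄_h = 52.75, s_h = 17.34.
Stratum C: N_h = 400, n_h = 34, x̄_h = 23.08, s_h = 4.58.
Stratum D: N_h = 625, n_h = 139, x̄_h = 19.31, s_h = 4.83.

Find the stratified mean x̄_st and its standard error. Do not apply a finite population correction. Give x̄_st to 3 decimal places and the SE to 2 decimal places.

x̄_st = Σ W_h x̄_h = (100·13.84 + 1150·52.75 + 400·23.08 + 625·19.31)/2275 = 36.63615
V̂(x̄_st) = Σ W_h² s_h²/n_h, with W_h = N_h/N and N = 2275:
  stratum A: (100/2275)²·3.35²/24 = 0.000903474
  stratum B: (1150/2275)²·17.34²/31 = 2.47839
  stratum C: (400/2275)²·4.58²/34 = 0.0190726
  stratum D: (625/2275)²·4.83²/139 = 0.0126671
V̂(x̄_st) = 2.51103
SE(x̄_st) = √2.51103 = 1.58462

x̄_st ≈ 36.636, SE ≈ 1.58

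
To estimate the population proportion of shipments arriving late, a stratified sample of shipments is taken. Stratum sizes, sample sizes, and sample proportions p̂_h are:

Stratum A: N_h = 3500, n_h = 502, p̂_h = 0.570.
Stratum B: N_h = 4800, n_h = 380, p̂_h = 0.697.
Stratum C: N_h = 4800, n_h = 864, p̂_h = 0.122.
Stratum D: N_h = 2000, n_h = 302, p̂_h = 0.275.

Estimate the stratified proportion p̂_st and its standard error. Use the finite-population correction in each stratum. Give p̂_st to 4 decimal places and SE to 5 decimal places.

p̂_st ≈ 0.4289, SE ≈ 0.00972

N = 15100; stratum weights W_h = N_h/N.
p̂_st = Σ W_h p̂_h = (3500·0.570 + 4800·0.697 + 4800·0.122 + 2000·0.275)/15100 = 0.42889
V̂(p̂_st) = Σ W_h² (1 − n_h/N_h) p̂_h(1−p̂_h)/(n_h−1):
  stratum A: (3500/15100)²·(1 − 502/3500)·0.570·0.430/501 = 2.25139e-05
  stratum B: (4800/15100)²·(1 − 380/4800)·0.697·0.303/379 = 5.18496e-05
  stratum C: (4800/15100)²·(1 − 864/4800)·0.122·0.878/863 = 1.02846e-05
  stratum D: (2000/15100)²·(1 − 302/2000)·0.275·0.725/301 = 9.86547e-06
V̂(p̂_st) = 9.45136e-05; SE = √V̂ = 0.00972181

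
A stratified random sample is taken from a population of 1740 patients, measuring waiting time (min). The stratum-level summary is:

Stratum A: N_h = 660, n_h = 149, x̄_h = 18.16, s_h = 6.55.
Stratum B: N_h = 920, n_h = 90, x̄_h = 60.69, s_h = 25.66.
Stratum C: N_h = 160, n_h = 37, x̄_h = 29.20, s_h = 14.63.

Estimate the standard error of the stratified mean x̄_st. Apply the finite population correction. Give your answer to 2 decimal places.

SE(x̄_st) ≈ 1.38

V̂(x̄_st) = Σ W_h² (1 − n_h/N_h) s_h²/n_h, with W_h = N_h/N and N = 1740:
  stratum A: (660/1740)²·(1 − 149/660)·6.55²/149 = 0.0320747
  stratum B: (920/1740)²·(1 − 90/920)·25.66²/90 = 1.84518
  stratum C: (160/1740)²·(1 − 37/160)·14.63²/37 = 0.0376022
V̂(x̄_st) = 1.91485
SE(x̄_st) = √1.91485 = 1.38378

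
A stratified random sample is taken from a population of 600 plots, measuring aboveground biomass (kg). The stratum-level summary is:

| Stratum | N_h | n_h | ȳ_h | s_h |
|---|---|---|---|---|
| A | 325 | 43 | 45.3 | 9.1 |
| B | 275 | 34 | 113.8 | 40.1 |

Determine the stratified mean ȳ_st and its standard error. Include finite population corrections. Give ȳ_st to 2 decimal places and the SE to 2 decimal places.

ȳ_st ≈ 76.70, SE ≈ 3.03

ȳ_st = Σ W_h ȳ_h = (325·45.3 + 275·113.8)/600 = 76.69583
V̂(ȳ_st) = Σ W_h² (1 − n_h/N_h) s_h²/n_h, with W_h = N_h/N and N = 600:
  stratum A: (325/600)²·(1 − 43/325)·9.1²/43 = 0.49028
  stratum B: (275/600)²·(1 − 34/275)·40.1²/34 = 8.70677
V̂(ȳ_st) = 9.19705
SE(ȳ_st) = √9.19705 = 3.03266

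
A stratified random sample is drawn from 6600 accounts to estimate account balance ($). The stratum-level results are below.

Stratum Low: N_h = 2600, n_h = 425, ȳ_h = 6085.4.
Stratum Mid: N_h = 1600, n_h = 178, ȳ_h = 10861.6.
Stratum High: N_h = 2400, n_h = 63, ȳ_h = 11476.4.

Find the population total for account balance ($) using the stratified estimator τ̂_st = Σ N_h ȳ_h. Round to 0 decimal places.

τ̂_st ≈ 60743960

τ̂_st = Σ N_h ȳ_h = 2600·6085.4 + 1600·10861.6 + 2400·11476.4 = 60743960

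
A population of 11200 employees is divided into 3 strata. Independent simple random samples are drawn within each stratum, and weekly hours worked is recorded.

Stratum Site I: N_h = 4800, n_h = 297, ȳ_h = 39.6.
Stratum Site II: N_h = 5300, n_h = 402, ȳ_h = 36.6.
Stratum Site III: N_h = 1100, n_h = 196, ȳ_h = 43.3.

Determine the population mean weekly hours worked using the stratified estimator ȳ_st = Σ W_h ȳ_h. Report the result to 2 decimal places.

N = Σ N_h = 11200. Stratum weights W_h = N_h/N.
ȳ_st = (4800·39.6 + 5300·36.6 + 1100·43.3) / 11200 = 38.5438

ȳ_st ≈ 38.54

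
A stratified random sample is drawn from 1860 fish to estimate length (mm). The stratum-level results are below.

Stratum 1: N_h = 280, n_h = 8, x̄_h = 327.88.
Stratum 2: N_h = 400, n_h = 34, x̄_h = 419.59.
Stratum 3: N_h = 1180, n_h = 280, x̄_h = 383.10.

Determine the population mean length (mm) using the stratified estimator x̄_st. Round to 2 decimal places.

N = Σ N_h = 1860. Stratum weights W_h = N_h/N.
x̄_st = (280·327.88 + 400·419.59 + 1180·383.10) / 1860 = 382.6346

x̄_st ≈ 382.63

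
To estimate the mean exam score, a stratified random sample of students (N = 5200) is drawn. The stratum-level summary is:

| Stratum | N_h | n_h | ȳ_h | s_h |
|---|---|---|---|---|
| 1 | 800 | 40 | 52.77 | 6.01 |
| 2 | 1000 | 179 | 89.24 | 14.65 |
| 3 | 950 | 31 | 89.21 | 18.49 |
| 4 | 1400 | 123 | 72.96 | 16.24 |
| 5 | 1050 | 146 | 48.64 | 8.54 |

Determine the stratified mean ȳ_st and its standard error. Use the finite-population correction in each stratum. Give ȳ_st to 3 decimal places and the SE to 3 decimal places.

ȳ_st = Σ W_h ȳ_h = (800·52.77 + 1000·89.24 + 950·89.21 + 1400·72.96 + 1050·48.64)/5200 = 71.04260
V̂(ȳ_st) = Σ W_h² (1 − n_h/N_h) s_h²/n_h, with W_h = N_h/N and N = 5200:
  stratum 1: (800/5200)²·(1 − 40/800)·6.01²/40 = 0.0203042
  stratum 2: (1000/5200)²·(1 − 179/1000)·14.65²/179 = 0.0364048
  stratum 3: (950/5200)²·(1 − 31/950)·18.49²/31 = 0.356078
  stratum 4: (1400/5200)²·(1 − 123/1400)·16.24²/123 = 0.141768
  stratum 5: (1050/5200)²·(1 − 146/1050)·8.54²/146 = 0.0175353
V̂(ȳ_st) = 0.57209
SE(ȳ_st) = √0.57209 = 0.756366

ȳ_st ≈ 71.043, SE ≈ 0.756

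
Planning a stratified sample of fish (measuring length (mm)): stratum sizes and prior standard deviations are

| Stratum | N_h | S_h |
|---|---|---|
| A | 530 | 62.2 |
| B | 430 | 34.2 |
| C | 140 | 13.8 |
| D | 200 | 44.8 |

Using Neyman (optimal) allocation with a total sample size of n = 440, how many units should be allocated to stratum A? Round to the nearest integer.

Neyman allocation: n_h = n · N_h S_h / Σ N_i S_i, with n = 440.
  stratum A: N_h·S_h = 530·62.2 = 32966.00
  stratum B: N_h·S_h = 430·34.2 = 14706.00
  stratum C: N_h·S_h = 140·13.8 = 1932.00
  stratum D: N_h·S_h = 200·44.8 = 8960.00
Σ N_h S_h = 58564.00
n for stratum A = 440·32966.00/58564.00 = 247.678 → 248

248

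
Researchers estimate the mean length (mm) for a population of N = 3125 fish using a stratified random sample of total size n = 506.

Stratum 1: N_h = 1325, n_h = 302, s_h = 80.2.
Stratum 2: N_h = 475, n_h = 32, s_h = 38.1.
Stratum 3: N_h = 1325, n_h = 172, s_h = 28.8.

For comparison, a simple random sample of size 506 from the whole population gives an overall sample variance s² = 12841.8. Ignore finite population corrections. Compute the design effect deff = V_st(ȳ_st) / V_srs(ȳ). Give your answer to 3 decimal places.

V̂(ȳ_st) = Σ W_h² s_h²/n_h, with W_h = N_h/N and N = 3125:
  stratum 1: (1325/3125)²·80.2²/302 = 3.8289
  stratum 2: (475/3125)²·38.1²/32 = 1.04806
  stratum 3: (1325/3125)²·28.8²/172 = 0.866938
V_st = 5.7439
V_srs = s²/n = 12841.8/506 = 25.3791
deff = V_st / V_srs = 5.7439/25.3791 = 0.2263

deff ≈ 0.226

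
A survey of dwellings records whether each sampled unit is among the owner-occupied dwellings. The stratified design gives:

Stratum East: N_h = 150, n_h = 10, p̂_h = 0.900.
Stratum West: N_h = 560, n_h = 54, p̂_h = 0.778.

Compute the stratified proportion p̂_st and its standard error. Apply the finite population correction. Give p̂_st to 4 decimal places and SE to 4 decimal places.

p̂_st ≈ 0.8038, SE ≈ 0.0474

N = 710; stratum weights W_h = N_h/N.
p̂_st = Σ W_h p̂_h = (150·0.900 + 560·0.778)/710 = 0.80377
V̂(p̂_st) = Σ W_h² (1 − n_h/N_h) p̂_h(1−p̂_h)/(n_h−1):
  stratum East: (150/710)²·(1 − 10/150)·0.900·0.100/9 = 0.000416584
  stratum West: (560/710)²·(1 − 54/560)·0.778·0.222/53 = 0.0018318
V̂(p̂_st) = 0.00224839; SE = √V̂ = 0.0474171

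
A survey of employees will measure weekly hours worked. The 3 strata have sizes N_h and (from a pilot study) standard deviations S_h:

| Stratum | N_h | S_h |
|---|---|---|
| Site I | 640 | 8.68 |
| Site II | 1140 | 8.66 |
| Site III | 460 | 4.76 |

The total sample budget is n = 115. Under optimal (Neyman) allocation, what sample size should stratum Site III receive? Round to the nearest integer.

14

Neyman allocation: n_h = n · N_h S_h / Σ N_i S_i, with n = 115.
  stratum Site I: N_h·S_h = 640·8.68 = 5555.20
  stratum Site II: N_h·S_h = 1140·8.66 = 9872.40
  stratum Site III: N_h·S_h = 460·4.76 = 2189.60
Σ N_h S_h = 17617.20
n for stratum Site III = 115·2189.60/17617.20 = 14.293 → 14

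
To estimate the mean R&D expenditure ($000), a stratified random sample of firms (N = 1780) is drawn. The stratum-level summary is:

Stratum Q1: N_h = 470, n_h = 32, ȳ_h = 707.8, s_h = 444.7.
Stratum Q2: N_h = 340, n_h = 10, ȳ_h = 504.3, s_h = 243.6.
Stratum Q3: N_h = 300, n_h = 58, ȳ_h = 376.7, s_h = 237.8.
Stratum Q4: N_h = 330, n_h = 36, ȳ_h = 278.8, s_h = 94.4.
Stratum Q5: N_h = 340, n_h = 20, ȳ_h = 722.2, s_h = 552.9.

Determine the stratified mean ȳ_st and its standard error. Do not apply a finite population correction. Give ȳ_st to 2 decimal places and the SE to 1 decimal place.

ȳ_st ≈ 536.34, SE ≈ 35.2

ȳ_st = Σ W_h ȳ_h = (470·707.8 + 340·504.3 + 300·376.7 + 330·278.8 + 340·722.2)/1780 = 536.34270
V̂(ȳ_st) = Σ W_h² s_h²/n_h, with W_h = N_h/N and N = 1780:
  stratum Q1: (470/1780)²·444.7²/32 = 430.864
  stratum Q2: (340/1780)²·243.6²/10 = 216.507
  stratum Q3: (300/1780)²·237.8²/58 = 27.6948
  stratum Q4: (330/1780)²·94.4²/36 = 8.50804
  stratum Q5: (340/1780)²·552.9²/20 = 557.675
V̂(ȳ_st) = 1241.25
SE(ȳ_st) = √1241.25 = 35.2314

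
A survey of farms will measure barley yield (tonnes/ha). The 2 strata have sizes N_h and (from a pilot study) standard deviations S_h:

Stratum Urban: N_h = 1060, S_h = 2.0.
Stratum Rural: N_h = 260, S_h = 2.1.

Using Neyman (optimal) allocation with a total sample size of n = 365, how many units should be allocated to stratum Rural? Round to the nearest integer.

75

Neyman allocation: n_h = n · N_h S_h / Σ N_i S_i, with n = 365.
  stratum Urban: N_h·S_h = 1060·2.0 = 2120.00
  stratum Rural: N_h·S_h = 260·2.1 = 546.00
Σ N_h S_h = 2666.00
n for stratum Rural = 365·546.00/2666.00 = 74.752 → 75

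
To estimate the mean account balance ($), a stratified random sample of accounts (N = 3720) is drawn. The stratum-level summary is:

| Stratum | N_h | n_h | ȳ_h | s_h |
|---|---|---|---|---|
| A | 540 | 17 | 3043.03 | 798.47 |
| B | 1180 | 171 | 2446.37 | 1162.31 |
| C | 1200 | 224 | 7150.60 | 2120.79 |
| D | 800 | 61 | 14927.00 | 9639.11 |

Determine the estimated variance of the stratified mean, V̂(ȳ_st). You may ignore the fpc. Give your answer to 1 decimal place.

V̂(ȳ_st) ≈ 74117.6

V̂(ȳ_st) = Σ W_h² s_h²/n_h, with W_h = N_h/N and N = 3720:
  stratum A: (540/3720)²·798.47²/17 = 790.26
  stratum B: (1180/3720)²·1162.31²/171 = 794.925
  stratum C: (1200/3720)²·2120.79²/224 = 2089.41
  stratum D: (800/3720)²·9639.11²/61 = 70443
V̂(ȳ_st) = 74117.6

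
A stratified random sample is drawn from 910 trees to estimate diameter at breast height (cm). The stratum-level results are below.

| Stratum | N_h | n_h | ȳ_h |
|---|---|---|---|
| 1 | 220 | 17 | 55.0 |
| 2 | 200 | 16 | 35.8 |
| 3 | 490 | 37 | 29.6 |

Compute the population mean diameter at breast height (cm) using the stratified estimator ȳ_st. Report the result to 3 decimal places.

N = Σ N_h = 910. Stratum weights W_h = N_h/N.
ȳ_st = (220·55.0 + 200·35.8 + 490·29.6) / 910 = 37.10330

ȳ_st ≈ 37.103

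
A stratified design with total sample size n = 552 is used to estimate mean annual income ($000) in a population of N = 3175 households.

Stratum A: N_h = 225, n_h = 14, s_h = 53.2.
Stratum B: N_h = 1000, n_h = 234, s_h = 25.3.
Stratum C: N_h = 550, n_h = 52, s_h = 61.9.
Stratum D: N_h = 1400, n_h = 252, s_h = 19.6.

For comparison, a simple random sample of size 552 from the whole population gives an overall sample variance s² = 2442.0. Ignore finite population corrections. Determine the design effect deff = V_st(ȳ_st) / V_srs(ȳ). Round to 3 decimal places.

V̂(ȳ_st) = Σ W_h² s_h²/n_h, with W_h = N_h/N and N = 3175:
  stratum A: (225/3175)²·53.2²/14 = 1.01525
  stratum B: (1000/3175)²·25.3²/234 = 0.271355
  stratum C: (550/3175)²·61.9²/52 = 2.21114
  stratum D: (1400/3175)²·19.6²/252 = 0.296401
V_st = 3.79414
V_srs = s²/n = 2442.0/552 = 4.42391
deff = V_st / V_srs = 3.79414/4.42391 = 0.8576

deff ≈ 0.858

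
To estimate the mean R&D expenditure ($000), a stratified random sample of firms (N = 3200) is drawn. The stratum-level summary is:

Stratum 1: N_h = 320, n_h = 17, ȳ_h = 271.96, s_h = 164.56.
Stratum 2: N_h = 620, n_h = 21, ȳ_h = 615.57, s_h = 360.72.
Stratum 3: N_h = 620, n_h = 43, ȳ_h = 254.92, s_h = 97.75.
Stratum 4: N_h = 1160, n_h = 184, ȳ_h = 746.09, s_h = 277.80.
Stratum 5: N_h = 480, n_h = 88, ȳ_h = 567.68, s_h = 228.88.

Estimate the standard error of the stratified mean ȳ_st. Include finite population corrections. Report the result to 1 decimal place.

V̂(ȳ_st) = Σ W_h² (1 − n_h/N_h) s_h²/n_h, with W_h = N_h/N and N = 3200:
  stratum 1: (320/3200)²·(1 − 17/320)·164.56²/17 = 15.0832
  stratum 2: (620/3200)²·(1 − 21/620)·360.72²/21 = 224.719
  stratum 3: (620/3200)²·(1 − 43/620)·97.75²/43 = 7.76305
  stratum 4: (1160/3200)²·(1 − 184/1160)·277.80²/184 = 46.3719
  stratum 5: (480/3200)²·(1 − 88/480)·228.88²/88 = 10.9386
V̂(ȳ_st) = 304.876
SE(ȳ_st) = √304.876 = 17.4607

SE(ȳ_st) ≈ 17.5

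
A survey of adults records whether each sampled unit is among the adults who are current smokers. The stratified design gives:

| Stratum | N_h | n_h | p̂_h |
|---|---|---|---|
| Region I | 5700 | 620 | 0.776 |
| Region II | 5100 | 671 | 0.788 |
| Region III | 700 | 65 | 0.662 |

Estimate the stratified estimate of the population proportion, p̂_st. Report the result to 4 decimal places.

p̂_st ≈ 0.7744

N = 11500; stratum weights W_h = N_h/N.
p̂_st = Σ W_h p̂_h = (5700·0.776 + 5100·0.788 + 700·0.662)/11500 = 0.77438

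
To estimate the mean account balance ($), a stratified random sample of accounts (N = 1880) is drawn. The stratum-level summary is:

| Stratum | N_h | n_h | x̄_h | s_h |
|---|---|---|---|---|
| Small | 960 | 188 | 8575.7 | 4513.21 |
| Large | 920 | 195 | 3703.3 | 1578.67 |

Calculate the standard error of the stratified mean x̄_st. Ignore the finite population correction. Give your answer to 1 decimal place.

SE(x̄_st) ≈ 177.0

V̂(x̄_st) = Σ W_h² s_h²/n_h, with W_h = N_h/N and N = 1880:
  stratum Small: (960/1880)²·4513.21²/188 = 28251.4
  stratum Large: (920/1880)²·1578.67²/195 = 3060.61
V̂(x̄_st) = 31312
SE(x̄_st) = √31312 = 176.952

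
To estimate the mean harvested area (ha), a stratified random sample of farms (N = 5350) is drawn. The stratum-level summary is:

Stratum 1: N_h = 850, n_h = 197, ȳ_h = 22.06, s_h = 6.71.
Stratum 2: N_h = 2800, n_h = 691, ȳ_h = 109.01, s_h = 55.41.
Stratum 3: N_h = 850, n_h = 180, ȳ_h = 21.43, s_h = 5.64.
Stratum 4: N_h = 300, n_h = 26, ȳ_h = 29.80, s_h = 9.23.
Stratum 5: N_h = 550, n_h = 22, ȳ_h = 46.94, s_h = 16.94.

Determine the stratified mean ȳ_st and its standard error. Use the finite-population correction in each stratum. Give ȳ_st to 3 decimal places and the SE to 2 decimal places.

ȳ_st = Σ W_h ȳ_h = (850·22.06 + 2800·109.01 + 850·21.43 + 300·29.80 + 550·46.94)/5350 = 70.45822
V̂(ȳ_st) = Σ W_h² (1 − n_h/N_h) s_h²/n_h, with W_h = N_h/N and N = 5350:
  stratum 1: (850/5350)²·(1 − 197/850)·6.71²/197 = 0.00443204
  stratum 2: (2800/5350)²·(1 − 691/2800)·55.41²/691 = 0.916696
  stratum 3: (850/5350)²·(1 − 180/850)·5.64²/180 = 0.00351619
  stratum 4: (300/5350)²·(1 − 26/300)·9.23²/26 = 0.0094101
  stratum 5: (550/5350)²·(1 − 22/550)·16.94²/22 = 0.132341
V̂(ȳ_st) = 1.06639
SE(ȳ_st) = √1.06639 = 1.03266

ȳ_st ≈ 70.458, SE ≈ 1.03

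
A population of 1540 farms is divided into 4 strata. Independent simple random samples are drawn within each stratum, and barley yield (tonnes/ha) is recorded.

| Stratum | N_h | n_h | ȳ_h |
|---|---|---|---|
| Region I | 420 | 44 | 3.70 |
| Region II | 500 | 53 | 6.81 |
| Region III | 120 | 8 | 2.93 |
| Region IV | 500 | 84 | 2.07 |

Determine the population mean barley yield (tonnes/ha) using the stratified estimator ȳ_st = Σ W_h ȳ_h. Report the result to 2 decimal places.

N = Σ N_h = 1540. Stratum weights W_h = N_h/N.
ȳ_st = (420·3.70 + 500·6.81 + 120·2.93 + 500·2.07) / 1540 = 4.1205

ȳ_st ≈ 4.12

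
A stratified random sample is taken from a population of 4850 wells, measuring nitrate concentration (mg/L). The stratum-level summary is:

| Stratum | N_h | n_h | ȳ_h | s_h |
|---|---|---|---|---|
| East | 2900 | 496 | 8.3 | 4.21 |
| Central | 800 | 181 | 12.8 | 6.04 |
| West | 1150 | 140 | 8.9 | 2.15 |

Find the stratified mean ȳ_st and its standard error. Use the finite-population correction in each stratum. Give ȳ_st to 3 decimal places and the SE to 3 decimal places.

ȳ_st ≈ 9.185, SE ≈ 0.128

ȳ_st = Σ W_h ȳ_h = (2900·8.3 + 800·12.8 + 1150·8.9)/4850 = 9.18454
V̂(ȳ_st) = Σ W_h² (1 − n_h/N_h) s_h²/n_h, with W_h = N_h/N and N = 4850:
  stratum East: (2900/4850)²·(1 − 496/2900)·4.21²/496 = 0.0105909
  stratum Central: (800/4850)²·(1 − 181/800)·6.04²/181 = 0.00424319
  stratum West: (1150/4850)²·(1 − 140/1150)·2.15²/140 = 0.00163036
V̂(ȳ_st) = 0.0164644
SE(ȳ_st) = √0.0164644 = 0.128314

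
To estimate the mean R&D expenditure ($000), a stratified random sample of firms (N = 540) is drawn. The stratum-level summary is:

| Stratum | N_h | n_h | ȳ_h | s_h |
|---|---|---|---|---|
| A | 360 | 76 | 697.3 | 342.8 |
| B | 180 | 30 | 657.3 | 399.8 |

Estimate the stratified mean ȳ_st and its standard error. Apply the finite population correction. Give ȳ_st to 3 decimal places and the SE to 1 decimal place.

ȳ_st ≈ 683.967, SE ≈ 32.2

ȳ_st = Σ W_h ȳ_h = (360·697.3 + 180·657.3)/540 = 683.96667
V̂(ȳ_st) = Σ W_h² (1 − n_h/N_h) s_h²/n_h, with W_h = N_h/N and N = 540:
  stratum A: (360/540)²·(1 − 76/360)·342.8²/76 = 542.127
  stratum B: (180/540)²·(1 − 30/180)·399.8²/30 = 493.333
V̂(ȳ_st) = 1035.46
SE(ȳ_st) = √1035.46 = 32.1786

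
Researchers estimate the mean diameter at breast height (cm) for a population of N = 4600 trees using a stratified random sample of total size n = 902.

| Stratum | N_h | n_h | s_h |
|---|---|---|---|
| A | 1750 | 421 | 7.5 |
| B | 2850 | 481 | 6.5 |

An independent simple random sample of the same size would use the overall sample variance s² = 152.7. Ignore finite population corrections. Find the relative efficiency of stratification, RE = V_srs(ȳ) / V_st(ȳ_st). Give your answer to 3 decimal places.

RE ≈ 3.191

V̂(ȳ_st) = Σ W_h² s_h²/n_h, with W_h = N_h/N and N = 4600:
  stratum A: (1750/4600)²·7.5²/421 = 0.0193375
  stratum B: (2850/4600)²·6.5²/481 = 0.0337175
V_st = 0.053055
V_srs = s²/n = 152.7/902 = 0.16929
Relative efficiency = V_srs / V_st = 0.16929/0.053055 = 3.1908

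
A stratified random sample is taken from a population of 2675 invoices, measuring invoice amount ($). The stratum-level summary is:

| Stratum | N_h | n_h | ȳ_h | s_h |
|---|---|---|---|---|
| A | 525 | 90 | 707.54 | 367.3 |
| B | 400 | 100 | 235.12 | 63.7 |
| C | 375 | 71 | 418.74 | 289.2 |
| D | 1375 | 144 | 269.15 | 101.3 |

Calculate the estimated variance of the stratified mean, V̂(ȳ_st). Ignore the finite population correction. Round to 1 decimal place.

V̂(ȳ_st) ≈ 100.6

V̂(ȳ_st) = Σ W_h² s_h²/n_h, with W_h = N_h/N and N = 2675:
  stratum A: (525/2675)²·367.3²/90 = 57.7391
  stratum B: (400/2675)²·63.7²/100 = 0.907301
  stratum C: (375/2675)²·289.2²/71 = 23.1501
  stratum D: (1375/2675)²·101.3²/144 = 18.8284
V̂(ȳ_st) = 100.625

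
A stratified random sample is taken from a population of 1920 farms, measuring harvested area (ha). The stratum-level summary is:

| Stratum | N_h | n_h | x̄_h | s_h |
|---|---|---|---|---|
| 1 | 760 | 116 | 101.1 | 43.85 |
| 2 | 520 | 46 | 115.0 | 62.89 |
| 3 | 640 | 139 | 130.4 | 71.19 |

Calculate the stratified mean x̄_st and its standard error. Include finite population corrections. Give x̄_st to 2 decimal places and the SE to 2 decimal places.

x̄_st = Σ W_h x̄_h = (760·101.1 + 520·115.0 + 640·130.4)/1920 = 114.63125
V̂(x̄_st) = Σ W_h² (1 − n_h/N_h) s_h²/n_h, with W_h = N_h/N and N = 1920:
  stratum 1: (760/1920)²·(1 − 116/760)·43.85²/116 = 2.20079
  stratum 2: (520/1920)²·(1 − 46/520)·62.89²/46 = 5.7489
  stratum 3: (640/1920)²·(1 − 139/640)·71.19²/139 = 3.17131
V̂(x̄_st) = 11.121
SE(x̄_st) = √11.121 = 3.33482

x̄_st ≈ 114.63, SE ≈ 3.33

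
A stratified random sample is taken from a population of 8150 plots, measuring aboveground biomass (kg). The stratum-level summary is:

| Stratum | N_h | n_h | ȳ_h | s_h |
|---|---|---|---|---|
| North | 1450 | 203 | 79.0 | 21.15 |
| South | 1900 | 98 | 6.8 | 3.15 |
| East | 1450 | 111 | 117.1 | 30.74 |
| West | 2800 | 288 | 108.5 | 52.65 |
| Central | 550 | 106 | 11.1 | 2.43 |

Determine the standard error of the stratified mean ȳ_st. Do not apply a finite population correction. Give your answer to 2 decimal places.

SE(ȳ_st) ≈ 1.22

V̂(ȳ_st) = Σ W_h² s_h²/n_h, with W_h = N_h/N and N = 8150:
  stratum North: (1450/8150)²·21.15²/203 = 0.0697502
  stratum South: (1900/8150)²·3.15²/98 = 0.00550284
  stratum East: (1450/8150)²·30.74²/111 = 0.269467
  stratum West: (2800/8150)²·52.65²/288 = 1.13607
  stratum Central: (550/8150)²·2.43²/106 = 0.000253698
V̂(ȳ_st) = 1.48104
SE(ȳ_st) = √1.48104 = 1.21698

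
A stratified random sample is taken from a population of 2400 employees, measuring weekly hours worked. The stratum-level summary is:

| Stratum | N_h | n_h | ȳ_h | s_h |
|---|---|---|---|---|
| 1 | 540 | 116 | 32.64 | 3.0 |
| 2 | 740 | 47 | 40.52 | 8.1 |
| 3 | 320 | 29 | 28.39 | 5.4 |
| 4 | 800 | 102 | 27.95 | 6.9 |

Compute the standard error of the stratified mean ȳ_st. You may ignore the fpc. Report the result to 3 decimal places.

V̂(ȳ_st) = Σ W_h² s_h²/n_h, with W_h = N_h/N and N = 2400:
  stratum 1: (540/2400)²·3.0²/116 = 0.0039278
  stratum 2: (740/2400)²·8.1²/47 = 0.132713
  stratum 3: (320/2400)²·5.4²/29 = 0.0178759
  stratum 4: (800/2400)²·6.9²/102 = 0.0518627
V̂(ȳ_st) = 0.206379
SE(ȳ_st) = √0.206379 = 0.45429

SE(ȳ_st) ≈ 0.454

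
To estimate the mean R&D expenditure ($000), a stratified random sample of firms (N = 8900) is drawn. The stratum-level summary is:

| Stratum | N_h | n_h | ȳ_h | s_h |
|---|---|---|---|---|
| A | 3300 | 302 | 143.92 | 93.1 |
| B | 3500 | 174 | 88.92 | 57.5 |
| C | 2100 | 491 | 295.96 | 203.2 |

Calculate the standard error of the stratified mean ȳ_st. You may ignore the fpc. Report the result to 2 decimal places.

SE(ȳ_st) ≈ 3.40

V̂(ȳ_st) = Σ W_h² s_h²/n_h, with W_h = N_h/N and N = 8900:
  stratum A: (3300/8900)²·93.1²/302 = 3.94585
  stratum B: (3500/8900)²·57.5²/174 = 2.93861
  stratum C: (2100/8900)²·203.2²/491 = 4.68193
V̂(ȳ_st) = 11.5664
SE(ȳ_st) = √11.5664 = 3.40094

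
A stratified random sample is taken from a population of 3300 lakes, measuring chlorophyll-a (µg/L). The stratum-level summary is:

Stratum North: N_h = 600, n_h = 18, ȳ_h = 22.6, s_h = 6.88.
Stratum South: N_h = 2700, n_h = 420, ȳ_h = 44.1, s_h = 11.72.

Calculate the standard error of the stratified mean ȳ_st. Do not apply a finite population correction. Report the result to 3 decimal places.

V̂(ȳ_st) = Σ W_h² s_h²/n_h, with W_h = N_h/N and N = 3300:
  stratum North: (600/3300)²·6.88²/18 = 0.0869319
  stratum South: (2700/3300)²·11.72²/420 = 0.21893
V̂(ȳ_st) = 0.305862
SE(ȳ_st) = √0.305862 = 0.553048

SE(ȳ_st) ≈ 0.553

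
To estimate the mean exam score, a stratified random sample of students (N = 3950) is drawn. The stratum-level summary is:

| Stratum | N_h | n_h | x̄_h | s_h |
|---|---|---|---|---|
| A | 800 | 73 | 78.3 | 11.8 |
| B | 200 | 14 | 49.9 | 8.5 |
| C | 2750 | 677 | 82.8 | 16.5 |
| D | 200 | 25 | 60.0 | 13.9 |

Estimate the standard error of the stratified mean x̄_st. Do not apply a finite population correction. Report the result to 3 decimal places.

SE(x̄_st) ≈ 0.553

V̂(x̄_st) = Σ W_h² s_h²/n_h, with W_h = N_h/N and N = 3950:
  stratum A: (800/3950)²·11.8²/73 = 0.0782397
  stratum B: (200/3950)²·8.5²/14 = 0.0132305
  stratum C: (2750/3950)²·16.5²/677 = 0.194917
  stratum D: (200/3950)²·13.9²/25 = 0.0198132
V̂(x̄_st) = 0.306201
SE(x̄_st) = √0.306201 = 0.553354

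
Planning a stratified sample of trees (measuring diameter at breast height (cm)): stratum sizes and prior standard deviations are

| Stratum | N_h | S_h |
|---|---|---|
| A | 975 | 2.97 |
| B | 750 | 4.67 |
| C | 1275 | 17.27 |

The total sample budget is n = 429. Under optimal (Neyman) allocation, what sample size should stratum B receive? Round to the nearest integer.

Neyman allocation: n_h = n · N_h S_h / Σ N_i S_i, with n = 429.
  stratum A: N_h·S_h = 975·2.97 = 2895.75
  stratum B: N_h·S_h = 750·4.67 = 3502.50
  stratum C: N_h·S_h = 1275·17.27 = 22019.25
Σ N_h S_h = 28417.50
n for stratum B = 429·3502.50/28417.50 = 52.875 → 53

53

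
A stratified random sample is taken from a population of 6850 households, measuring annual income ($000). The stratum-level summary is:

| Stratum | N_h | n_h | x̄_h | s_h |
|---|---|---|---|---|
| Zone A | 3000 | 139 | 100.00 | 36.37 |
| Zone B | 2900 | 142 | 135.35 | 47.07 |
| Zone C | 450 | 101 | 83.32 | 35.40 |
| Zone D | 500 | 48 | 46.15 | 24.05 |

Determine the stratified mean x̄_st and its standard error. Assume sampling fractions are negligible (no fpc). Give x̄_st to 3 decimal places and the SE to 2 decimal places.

x̄_st = Σ W_h x̄_h = (3000·100.00 + 2900·135.35 + 450·83.32 + 500·46.15)/6850 = 109.93927
V̂(x̄_st) = Σ W_h² s_h²/n_h, with W_h = N_h/N and N = 6850:
  stratum Zone A: (3000/6850)²·36.37²/139 = 1.8253
  stratum Zone B: (2900/6850)²·47.07²/142 = 2.7965
  stratum Zone C: (450/6850)²·35.40²/101 = 0.0535462
  stratum Zone D: (500/6850)²·24.05²/48 = 0.0642019
V̂(x̄_st) = 4.73954
SE(x̄_st) = √4.73954 = 2.17705

x̄_st ≈ 109.939, SE ≈ 2.18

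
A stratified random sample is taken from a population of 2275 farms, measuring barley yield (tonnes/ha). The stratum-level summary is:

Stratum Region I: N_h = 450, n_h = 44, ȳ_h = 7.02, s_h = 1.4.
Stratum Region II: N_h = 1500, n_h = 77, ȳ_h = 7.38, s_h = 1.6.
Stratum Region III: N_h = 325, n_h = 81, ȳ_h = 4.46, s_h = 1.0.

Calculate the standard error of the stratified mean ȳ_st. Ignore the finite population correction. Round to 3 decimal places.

V̂(ȳ_st) = Σ W_h² s_h²/n_h, with W_h = N_h/N and N = 2275:
  stratum Region I: (450/2275)²·1.4²/44 = 0.00174287
  stratum Region II: (1500/2275)²·1.6²/77 = 0.0144534
  stratum Region III: (325/2275)²·1.0²/81 = 0.000251953
V̂(ȳ_st) = 0.0164482
SE(ȳ_st) = √0.0164482 = 0.12825

SE(ȳ_st) ≈ 0.128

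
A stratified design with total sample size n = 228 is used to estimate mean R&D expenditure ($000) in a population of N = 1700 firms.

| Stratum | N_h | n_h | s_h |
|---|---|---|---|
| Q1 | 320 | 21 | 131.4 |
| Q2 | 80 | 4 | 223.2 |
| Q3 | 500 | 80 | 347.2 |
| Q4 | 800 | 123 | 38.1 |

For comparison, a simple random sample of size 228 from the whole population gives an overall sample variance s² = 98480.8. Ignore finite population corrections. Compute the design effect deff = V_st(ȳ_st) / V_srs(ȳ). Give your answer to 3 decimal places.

V̂(ȳ_st) = Σ W_h² s_h²/n_h, with W_h = N_h/N and N = 1700:
  stratum Q1: (320/1700)²·131.4²/21 = 29.1322
  stratum Q2: (80/1700)²·223.2²/4 = 27.581
  stratum Q3: (500/1700)²·347.2²/80 = 130.35
  stratum Q4: (800/1700)²·38.1²/123 = 2.61353
V_st = 189.677
V_srs = s²/n = 98480.8/228 = 431.933
deff = V_st / V_srs = 189.677/431.933 = 0.4391

deff ≈ 0.439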